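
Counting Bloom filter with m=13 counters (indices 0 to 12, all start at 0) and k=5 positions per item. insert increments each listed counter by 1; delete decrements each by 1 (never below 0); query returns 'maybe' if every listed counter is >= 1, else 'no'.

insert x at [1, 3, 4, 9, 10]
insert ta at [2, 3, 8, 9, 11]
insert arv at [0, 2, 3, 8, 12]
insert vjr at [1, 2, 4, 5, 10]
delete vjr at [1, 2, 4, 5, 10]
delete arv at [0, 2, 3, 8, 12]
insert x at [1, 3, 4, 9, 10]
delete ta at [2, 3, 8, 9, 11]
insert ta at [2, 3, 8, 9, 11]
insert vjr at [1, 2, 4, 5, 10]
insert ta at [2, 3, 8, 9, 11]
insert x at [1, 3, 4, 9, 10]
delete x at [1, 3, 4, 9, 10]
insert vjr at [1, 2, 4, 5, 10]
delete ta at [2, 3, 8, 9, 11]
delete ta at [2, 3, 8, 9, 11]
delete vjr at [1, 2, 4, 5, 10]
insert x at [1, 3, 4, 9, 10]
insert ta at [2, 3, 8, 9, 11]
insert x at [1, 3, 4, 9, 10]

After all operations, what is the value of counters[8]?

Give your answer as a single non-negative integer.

Step 1: insert x at [1, 3, 4, 9, 10] -> counters=[0,1,0,1,1,0,0,0,0,1,1,0,0]
Step 2: insert ta at [2, 3, 8, 9, 11] -> counters=[0,1,1,2,1,0,0,0,1,2,1,1,0]
Step 3: insert arv at [0, 2, 3, 8, 12] -> counters=[1,1,2,3,1,0,0,0,2,2,1,1,1]
Step 4: insert vjr at [1, 2, 4, 5, 10] -> counters=[1,2,3,3,2,1,0,0,2,2,2,1,1]
Step 5: delete vjr at [1, 2, 4, 5, 10] -> counters=[1,1,2,3,1,0,0,0,2,2,1,1,1]
Step 6: delete arv at [0, 2, 3, 8, 12] -> counters=[0,1,1,2,1,0,0,0,1,2,1,1,0]
Step 7: insert x at [1, 3, 4, 9, 10] -> counters=[0,2,1,3,2,0,0,0,1,3,2,1,0]
Step 8: delete ta at [2, 3, 8, 9, 11] -> counters=[0,2,0,2,2,0,0,0,0,2,2,0,0]
Step 9: insert ta at [2, 3, 8, 9, 11] -> counters=[0,2,1,3,2,0,0,0,1,3,2,1,0]
Step 10: insert vjr at [1, 2, 4, 5, 10] -> counters=[0,3,2,3,3,1,0,0,1,3,3,1,0]
Step 11: insert ta at [2, 3, 8, 9, 11] -> counters=[0,3,3,4,3,1,0,0,2,4,3,2,0]
Step 12: insert x at [1, 3, 4, 9, 10] -> counters=[0,4,3,5,4,1,0,0,2,5,4,2,0]
Step 13: delete x at [1, 3, 4, 9, 10] -> counters=[0,3,3,4,3,1,0,0,2,4,3,2,0]
Step 14: insert vjr at [1, 2, 4, 5, 10] -> counters=[0,4,4,4,4,2,0,0,2,4,4,2,0]
Step 15: delete ta at [2, 3, 8, 9, 11] -> counters=[0,4,3,3,4,2,0,0,1,3,4,1,0]
Step 16: delete ta at [2, 3, 8, 9, 11] -> counters=[0,4,2,2,4,2,0,0,0,2,4,0,0]
Step 17: delete vjr at [1, 2, 4, 5, 10] -> counters=[0,3,1,2,3,1,0,0,0,2,3,0,0]
Step 18: insert x at [1, 3, 4, 9, 10] -> counters=[0,4,1,3,4,1,0,0,0,3,4,0,0]
Step 19: insert ta at [2, 3, 8, 9, 11] -> counters=[0,4,2,4,4,1,0,0,1,4,4,1,0]
Step 20: insert x at [1, 3, 4, 9, 10] -> counters=[0,5,2,5,5,1,0,0,1,5,5,1,0]
Final counters=[0,5,2,5,5,1,0,0,1,5,5,1,0] -> counters[8]=1

Answer: 1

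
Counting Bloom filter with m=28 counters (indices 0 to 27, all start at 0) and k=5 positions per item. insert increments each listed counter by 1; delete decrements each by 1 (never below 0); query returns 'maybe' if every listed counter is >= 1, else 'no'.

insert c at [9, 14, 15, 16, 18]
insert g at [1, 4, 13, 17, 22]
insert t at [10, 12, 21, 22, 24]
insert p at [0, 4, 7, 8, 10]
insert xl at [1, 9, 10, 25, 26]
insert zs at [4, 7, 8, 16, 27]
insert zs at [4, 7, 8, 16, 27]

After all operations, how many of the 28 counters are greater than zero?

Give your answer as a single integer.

Answer: 20

Derivation:
Step 1: insert c at [9, 14, 15, 16, 18] -> counters=[0,0,0,0,0,0,0,0,0,1,0,0,0,0,1,1,1,0,1,0,0,0,0,0,0,0,0,0]
Step 2: insert g at [1, 4, 13, 17, 22] -> counters=[0,1,0,0,1,0,0,0,0,1,0,0,0,1,1,1,1,1,1,0,0,0,1,0,0,0,0,0]
Step 3: insert t at [10, 12, 21, 22, 24] -> counters=[0,1,0,0,1,0,0,0,0,1,1,0,1,1,1,1,1,1,1,0,0,1,2,0,1,0,0,0]
Step 4: insert p at [0, 4, 7, 8, 10] -> counters=[1,1,0,0,2,0,0,1,1,1,2,0,1,1,1,1,1,1,1,0,0,1,2,0,1,0,0,0]
Step 5: insert xl at [1, 9, 10, 25, 26] -> counters=[1,2,0,0,2,0,0,1,1,2,3,0,1,1,1,1,1,1,1,0,0,1,2,0,1,1,1,0]
Step 6: insert zs at [4, 7, 8, 16, 27] -> counters=[1,2,0,0,3,0,0,2,2,2,3,0,1,1,1,1,2,1,1,0,0,1,2,0,1,1,1,1]
Step 7: insert zs at [4, 7, 8, 16, 27] -> counters=[1,2,0,0,4,0,0,3,3,2,3,0,1,1,1,1,3,1,1,0,0,1,2,0,1,1,1,2]
Final counters=[1,2,0,0,4,0,0,3,3,2,3,0,1,1,1,1,3,1,1,0,0,1,2,0,1,1,1,2] -> 20 nonzero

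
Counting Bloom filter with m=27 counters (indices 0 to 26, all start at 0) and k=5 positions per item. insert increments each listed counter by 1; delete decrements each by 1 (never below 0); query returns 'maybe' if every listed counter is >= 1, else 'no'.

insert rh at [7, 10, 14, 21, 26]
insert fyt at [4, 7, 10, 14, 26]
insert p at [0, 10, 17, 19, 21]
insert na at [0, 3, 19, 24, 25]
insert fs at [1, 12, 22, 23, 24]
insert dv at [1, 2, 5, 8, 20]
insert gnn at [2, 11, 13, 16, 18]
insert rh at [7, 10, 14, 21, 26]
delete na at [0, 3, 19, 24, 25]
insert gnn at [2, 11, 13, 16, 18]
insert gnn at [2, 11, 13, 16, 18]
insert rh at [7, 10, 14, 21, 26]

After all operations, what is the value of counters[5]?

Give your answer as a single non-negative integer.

Answer: 1

Derivation:
Step 1: insert rh at [7, 10, 14, 21, 26] -> counters=[0,0,0,0,0,0,0,1,0,0,1,0,0,0,1,0,0,0,0,0,0,1,0,0,0,0,1]
Step 2: insert fyt at [4, 7, 10, 14, 26] -> counters=[0,0,0,0,1,0,0,2,0,0,2,0,0,0,2,0,0,0,0,0,0,1,0,0,0,0,2]
Step 3: insert p at [0, 10, 17, 19, 21] -> counters=[1,0,0,0,1,0,0,2,0,0,3,0,0,0,2,0,0,1,0,1,0,2,0,0,0,0,2]
Step 4: insert na at [0, 3, 19, 24, 25] -> counters=[2,0,0,1,1,0,0,2,0,0,3,0,0,0,2,0,0,1,0,2,0,2,0,0,1,1,2]
Step 5: insert fs at [1, 12, 22, 23, 24] -> counters=[2,1,0,1,1,0,0,2,0,0,3,0,1,0,2,0,0,1,0,2,0,2,1,1,2,1,2]
Step 6: insert dv at [1, 2, 5, 8, 20] -> counters=[2,2,1,1,1,1,0,2,1,0,3,0,1,0,2,0,0,1,0,2,1,2,1,1,2,1,2]
Step 7: insert gnn at [2, 11, 13, 16, 18] -> counters=[2,2,2,1,1,1,0,2,1,0,3,1,1,1,2,0,1,1,1,2,1,2,1,1,2,1,2]
Step 8: insert rh at [7, 10, 14, 21, 26] -> counters=[2,2,2,1,1,1,0,3,1,0,4,1,1,1,3,0,1,1,1,2,1,3,1,1,2,1,3]
Step 9: delete na at [0, 3, 19, 24, 25] -> counters=[1,2,2,0,1,1,0,3,1,0,4,1,1,1,3,0,1,1,1,1,1,3,1,1,1,0,3]
Step 10: insert gnn at [2, 11, 13, 16, 18] -> counters=[1,2,3,0,1,1,0,3,1,0,4,2,1,2,3,0,2,1,2,1,1,3,1,1,1,0,3]
Step 11: insert gnn at [2, 11, 13, 16, 18] -> counters=[1,2,4,0,1,1,0,3,1,0,4,3,1,3,3,0,3,1,3,1,1,3,1,1,1,0,3]
Step 12: insert rh at [7, 10, 14, 21, 26] -> counters=[1,2,4,0,1,1,0,4,1,0,5,3,1,3,4,0,3,1,3,1,1,4,1,1,1,0,4]
Final counters=[1,2,4,0,1,1,0,4,1,0,5,3,1,3,4,0,3,1,3,1,1,4,1,1,1,0,4] -> counters[5]=1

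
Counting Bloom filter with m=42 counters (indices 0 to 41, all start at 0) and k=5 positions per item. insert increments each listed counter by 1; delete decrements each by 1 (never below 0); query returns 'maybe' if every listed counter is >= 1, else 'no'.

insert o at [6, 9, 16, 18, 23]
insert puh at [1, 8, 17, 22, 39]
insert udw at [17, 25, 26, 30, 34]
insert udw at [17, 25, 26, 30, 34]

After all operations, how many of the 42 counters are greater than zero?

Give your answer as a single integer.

Answer: 14

Derivation:
Step 1: insert o at [6, 9, 16, 18, 23] -> counters=[0,0,0,0,0,0,1,0,0,1,0,0,0,0,0,0,1,0,1,0,0,0,0,1,0,0,0,0,0,0,0,0,0,0,0,0,0,0,0,0,0,0]
Step 2: insert puh at [1, 8, 17, 22, 39] -> counters=[0,1,0,0,0,0,1,0,1,1,0,0,0,0,0,0,1,1,1,0,0,0,1,1,0,0,0,0,0,0,0,0,0,0,0,0,0,0,0,1,0,0]
Step 3: insert udw at [17, 25, 26, 30, 34] -> counters=[0,1,0,0,0,0,1,0,1,1,0,0,0,0,0,0,1,2,1,0,0,0,1,1,0,1,1,0,0,0,1,0,0,0,1,0,0,0,0,1,0,0]
Step 4: insert udw at [17, 25, 26, 30, 34] -> counters=[0,1,0,0,0,0,1,0,1,1,0,0,0,0,0,0,1,3,1,0,0,0,1,1,0,2,2,0,0,0,2,0,0,0,2,0,0,0,0,1,0,0]
Final counters=[0,1,0,0,0,0,1,0,1,1,0,0,0,0,0,0,1,3,1,0,0,0,1,1,0,2,2,0,0,0,2,0,0,0,2,0,0,0,0,1,0,0] -> 14 nonzero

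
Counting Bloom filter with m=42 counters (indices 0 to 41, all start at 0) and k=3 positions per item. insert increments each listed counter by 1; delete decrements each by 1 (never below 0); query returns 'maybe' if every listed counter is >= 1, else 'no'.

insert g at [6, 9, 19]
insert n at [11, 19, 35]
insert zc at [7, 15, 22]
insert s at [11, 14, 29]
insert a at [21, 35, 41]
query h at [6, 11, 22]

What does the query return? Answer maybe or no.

Step 1: insert g at [6, 9, 19] -> counters=[0,0,0,0,0,0,1,0,0,1,0,0,0,0,0,0,0,0,0,1,0,0,0,0,0,0,0,0,0,0,0,0,0,0,0,0,0,0,0,0,0,0]
Step 2: insert n at [11, 19, 35] -> counters=[0,0,0,0,0,0,1,0,0,1,0,1,0,0,0,0,0,0,0,2,0,0,0,0,0,0,0,0,0,0,0,0,0,0,0,1,0,0,0,0,0,0]
Step 3: insert zc at [7, 15, 22] -> counters=[0,0,0,0,0,0,1,1,0,1,0,1,0,0,0,1,0,0,0,2,0,0,1,0,0,0,0,0,0,0,0,0,0,0,0,1,0,0,0,0,0,0]
Step 4: insert s at [11, 14, 29] -> counters=[0,0,0,0,0,0,1,1,0,1,0,2,0,0,1,1,0,0,0,2,0,0,1,0,0,0,0,0,0,1,0,0,0,0,0,1,0,0,0,0,0,0]
Step 5: insert a at [21, 35, 41] -> counters=[0,0,0,0,0,0,1,1,0,1,0,2,0,0,1,1,0,0,0,2,0,1,1,0,0,0,0,0,0,1,0,0,0,0,0,2,0,0,0,0,0,1]
Query h: check counters[6]=1 counters[11]=2 counters[22]=1 -> maybe

Answer: maybe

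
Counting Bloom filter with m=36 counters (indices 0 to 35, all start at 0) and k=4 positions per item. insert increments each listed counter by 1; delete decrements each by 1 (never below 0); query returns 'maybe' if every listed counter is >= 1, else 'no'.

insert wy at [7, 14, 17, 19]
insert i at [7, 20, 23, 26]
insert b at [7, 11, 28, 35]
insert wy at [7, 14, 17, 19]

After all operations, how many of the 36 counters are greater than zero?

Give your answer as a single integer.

Answer: 10

Derivation:
Step 1: insert wy at [7, 14, 17, 19] -> counters=[0,0,0,0,0,0,0,1,0,0,0,0,0,0,1,0,0,1,0,1,0,0,0,0,0,0,0,0,0,0,0,0,0,0,0,0]
Step 2: insert i at [7, 20, 23, 26] -> counters=[0,0,0,0,0,0,0,2,0,0,0,0,0,0,1,0,0,1,0,1,1,0,0,1,0,0,1,0,0,0,0,0,0,0,0,0]
Step 3: insert b at [7, 11, 28, 35] -> counters=[0,0,0,0,0,0,0,3,0,0,0,1,0,0,1,0,0,1,0,1,1,0,0,1,0,0,1,0,1,0,0,0,0,0,0,1]
Step 4: insert wy at [7, 14, 17, 19] -> counters=[0,0,0,0,0,0,0,4,0,0,0,1,0,0,2,0,0,2,0,2,1,0,0,1,0,0,1,0,1,0,0,0,0,0,0,1]
Final counters=[0,0,0,0,0,0,0,4,0,0,0,1,0,0,2,0,0,2,0,2,1,0,0,1,0,0,1,0,1,0,0,0,0,0,0,1] -> 10 nonzero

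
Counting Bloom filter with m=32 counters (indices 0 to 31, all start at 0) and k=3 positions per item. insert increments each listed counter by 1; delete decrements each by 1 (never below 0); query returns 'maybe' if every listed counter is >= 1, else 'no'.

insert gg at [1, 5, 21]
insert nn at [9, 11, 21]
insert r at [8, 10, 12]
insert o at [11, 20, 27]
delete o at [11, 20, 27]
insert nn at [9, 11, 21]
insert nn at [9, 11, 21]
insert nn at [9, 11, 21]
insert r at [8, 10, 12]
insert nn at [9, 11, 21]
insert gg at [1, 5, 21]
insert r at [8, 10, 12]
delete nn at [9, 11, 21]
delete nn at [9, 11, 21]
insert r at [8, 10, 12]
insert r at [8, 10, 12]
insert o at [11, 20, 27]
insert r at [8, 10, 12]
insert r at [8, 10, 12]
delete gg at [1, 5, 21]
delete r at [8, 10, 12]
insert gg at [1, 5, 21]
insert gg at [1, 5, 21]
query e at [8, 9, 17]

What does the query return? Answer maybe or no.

Answer: no

Derivation:
Step 1: insert gg at [1, 5, 21] -> counters=[0,1,0,0,0,1,0,0,0,0,0,0,0,0,0,0,0,0,0,0,0,1,0,0,0,0,0,0,0,0,0,0]
Step 2: insert nn at [9, 11, 21] -> counters=[0,1,0,0,0,1,0,0,0,1,0,1,0,0,0,0,0,0,0,0,0,2,0,0,0,0,0,0,0,0,0,0]
Step 3: insert r at [8, 10, 12] -> counters=[0,1,0,0,0,1,0,0,1,1,1,1,1,0,0,0,0,0,0,0,0,2,0,0,0,0,0,0,0,0,0,0]
Step 4: insert o at [11, 20, 27] -> counters=[0,1,0,0,0,1,0,0,1,1,1,2,1,0,0,0,0,0,0,0,1,2,0,0,0,0,0,1,0,0,0,0]
Step 5: delete o at [11, 20, 27] -> counters=[0,1,0,0,0,1,0,0,1,1,1,1,1,0,0,0,0,0,0,0,0,2,0,0,0,0,0,0,0,0,0,0]
Step 6: insert nn at [9, 11, 21] -> counters=[0,1,0,0,0,1,0,0,1,2,1,2,1,0,0,0,0,0,0,0,0,3,0,0,0,0,0,0,0,0,0,0]
Step 7: insert nn at [9, 11, 21] -> counters=[0,1,0,0,0,1,0,0,1,3,1,3,1,0,0,0,0,0,0,0,0,4,0,0,0,0,0,0,0,0,0,0]
Step 8: insert nn at [9, 11, 21] -> counters=[0,1,0,0,0,1,0,0,1,4,1,4,1,0,0,0,0,0,0,0,0,5,0,0,0,0,0,0,0,0,0,0]
Step 9: insert r at [8, 10, 12] -> counters=[0,1,0,0,0,1,0,0,2,4,2,4,2,0,0,0,0,0,0,0,0,5,0,0,0,0,0,0,0,0,0,0]
Step 10: insert nn at [9, 11, 21] -> counters=[0,1,0,0,0,1,0,0,2,5,2,5,2,0,0,0,0,0,0,0,0,6,0,0,0,0,0,0,0,0,0,0]
Step 11: insert gg at [1, 5, 21] -> counters=[0,2,0,0,0,2,0,0,2,5,2,5,2,0,0,0,0,0,0,0,0,7,0,0,0,0,0,0,0,0,0,0]
Step 12: insert r at [8, 10, 12] -> counters=[0,2,0,0,0,2,0,0,3,5,3,5,3,0,0,0,0,0,0,0,0,7,0,0,0,0,0,0,0,0,0,0]
Step 13: delete nn at [9, 11, 21] -> counters=[0,2,0,0,0,2,0,0,3,4,3,4,3,0,0,0,0,0,0,0,0,6,0,0,0,0,0,0,0,0,0,0]
Step 14: delete nn at [9, 11, 21] -> counters=[0,2,0,0,0,2,0,0,3,3,3,3,3,0,0,0,0,0,0,0,0,5,0,0,0,0,0,0,0,0,0,0]
Step 15: insert r at [8, 10, 12] -> counters=[0,2,0,0,0,2,0,0,4,3,4,3,4,0,0,0,0,0,0,0,0,5,0,0,0,0,0,0,0,0,0,0]
Step 16: insert r at [8, 10, 12] -> counters=[0,2,0,0,0,2,0,0,5,3,5,3,5,0,0,0,0,0,0,0,0,5,0,0,0,0,0,0,0,0,0,0]
Step 17: insert o at [11, 20, 27] -> counters=[0,2,0,0,0,2,0,0,5,3,5,4,5,0,0,0,0,0,0,0,1,5,0,0,0,0,0,1,0,0,0,0]
Step 18: insert r at [8, 10, 12] -> counters=[0,2,0,0,0,2,0,0,6,3,6,4,6,0,0,0,0,0,0,0,1,5,0,0,0,0,0,1,0,0,0,0]
Step 19: insert r at [8, 10, 12] -> counters=[0,2,0,0,0,2,0,0,7,3,7,4,7,0,0,0,0,0,0,0,1,5,0,0,0,0,0,1,0,0,0,0]
Step 20: delete gg at [1, 5, 21] -> counters=[0,1,0,0,0,1,0,0,7,3,7,4,7,0,0,0,0,0,0,0,1,4,0,0,0,0,0,1,0,0,0,0]
Step 21: delete r at [8, 10, 12] -> counters=[0,1,0,0,0,1,0,0,6,3,6,4,6,0,0,0,0,0,0,0,1,4,0,0,0,0,0,1,0,0,0,0]
Step 22: insert gg at [1, 5, 21] -> counters=[0,2,0,0,0,2,0,0,6,3,6,4,6,0,0,0,0,0,0,0,1,5,0,0,0,0,0,1,0,0,0,0]
Step 23: insert gg at [1, 5, 21] -> counters=[0,3,0,0,0,3,0,0,6,3,6,4,6,0,0,0,0,0,0,0,1,6,0,0,0,0,0,1,0,0,0,0]
Query e: check counters[8]=6 counters[9]=3 counters[17]=0 -> no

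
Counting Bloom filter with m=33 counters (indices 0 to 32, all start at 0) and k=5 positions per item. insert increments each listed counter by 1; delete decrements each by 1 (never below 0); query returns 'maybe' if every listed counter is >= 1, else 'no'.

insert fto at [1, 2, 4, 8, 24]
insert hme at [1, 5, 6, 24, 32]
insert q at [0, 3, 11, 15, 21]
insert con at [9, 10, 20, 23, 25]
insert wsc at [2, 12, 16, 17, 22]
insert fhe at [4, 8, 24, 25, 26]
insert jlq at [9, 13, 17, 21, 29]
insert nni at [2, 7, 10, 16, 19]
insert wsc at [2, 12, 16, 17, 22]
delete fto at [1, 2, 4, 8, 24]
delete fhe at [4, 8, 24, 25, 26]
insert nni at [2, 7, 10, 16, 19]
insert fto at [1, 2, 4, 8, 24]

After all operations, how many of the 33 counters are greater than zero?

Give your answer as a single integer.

Step 1: insert fto at [1, 2, 4, 8, 24] -> counters=[0,1,1,0,1,0,0,0,1,0,0,0,0,0,0,0,0,0,0,0,0,0,0,0,1,0,0,0,0,0,0,0,0]
Step 2: insert hme at [1, 5, 6, 24, 32] -> counters=[0,2,1,0,1,1,1,0,1,0,0,0,0,0,0,0,0,0,0,0,0,0,0,0,2,0,0,0,0,0,0,0,1]
Step 3: insert q at [0, 3, 11, 15, 21] -> counters=[1,2,1,1,1,1,1,0,1,0,0,1,0,0,0,1,0,0,0,0,0,1,0,0,2,0,0,0,0,0,0,0,1]
Step 4: insert con at [9, 10, 20, 23, 25] -> counters=[1,2,1,1,1,1,1,0,1,1,1,1,0,0,0,1,0,0,0,0,1,1,0,1,2,1,0,0,0,0,0,0,1]
Step 5: insert wsc at [2, 12, 16, 17, 22] -> counters=[1,2,2,1,1,1,1,0,1,1,1,1,1,0,0,1,1,1,0,0,1,1,1,1,2,1,0,0,0,0,0,0,1]
Step 6: insert fhe at [4, 8, 24, 25, 26] -> counters=[1,2,2,1,2,1,1,0,2,1,1,1,1,0,0,1,1,1,0,0,1,1,1,1,3,2,1,0,0,0,0,0,1]
Step 7: insert jlq at [9, 13, 17, 21, 29] -> counters=[1,2,2,1,2,1,1,0,2,2,1,1,1,1,0,1,1,2,0,0,1,2,1,1,3,2,1,0,0,1,0,0,1]
Step 8: insert nni at [2, 7, 10, 16, 19] -> counters=[1,2,3,1,2,1,1,1,2,2,2,1,1,1,0,1,2,2,0,1,1,2,1,1,3,2,1,0,0,1,0,0,1]
Step 9: insert wsc at [2, 12, 16, 17, 22] -> counters=[1,2,4,1,2,1,1,1,2,2,2,1,2,1,0,1,3,3,0,1,1,2,2,1,3,2,1,0,0,1,0,0,1]
Step 10: delete fto at [1, 2, 4, 8, 24] -> counters=[1,1,3,1,1,1,1,1,1,2,2,1,2,1,0,1,3,3,0,1,1,2,2,1,2,2,1,0,0,1,0,0,1]
Step 11: delete fhe at [4, 8, 24, 25, 26] -> counters=[1,1,3,1,0,1,1,1,0,2,2,1,2,1,0,1,3,3,0,1,1,2,2,1,1,1,0,0,0,1,0,0,1]
Step 12: insert nni at [2, 7, 10, 16, 19] -> counters=[1,1,4,1,0,1,1,2,0,2,3,1,2,1,0,1,4,3,0,2,1,2,2,1,1,1,0,0,0,1,0,0,1]
Step 13: insert fto at [1, 2, 4, 8, 24] -> counters=[1,2,5,1,1,1,1,2,1,2,3,1,2,1,0,1,4,3,0,2,1,2,2,1,2,1,0,0,0,1,0,0,1]
Final counters=[1,2,5,1,1,1,1,2,1,2,3,1,2,1,0,1,4,3,0,2,1,2,2,1,2,1,0,0,0,1,0,0,1] -> 26 nonzero

Answer: 26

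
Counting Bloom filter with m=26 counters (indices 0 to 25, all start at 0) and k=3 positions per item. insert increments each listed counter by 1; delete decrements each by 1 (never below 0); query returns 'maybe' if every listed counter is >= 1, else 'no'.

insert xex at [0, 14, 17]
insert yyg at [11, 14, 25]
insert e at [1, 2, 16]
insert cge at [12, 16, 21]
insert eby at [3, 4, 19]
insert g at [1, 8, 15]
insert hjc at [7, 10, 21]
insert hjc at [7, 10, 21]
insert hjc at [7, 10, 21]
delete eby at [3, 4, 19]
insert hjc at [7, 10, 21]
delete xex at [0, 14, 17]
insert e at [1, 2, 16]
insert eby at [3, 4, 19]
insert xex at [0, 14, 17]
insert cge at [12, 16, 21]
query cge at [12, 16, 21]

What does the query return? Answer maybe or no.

Answer: maybe

Derivation:
Step 1: insert xex at [0, 14, 17] -> counters=[1,0,0,0,0,0,0,0,0,0,0,0,0,0,1,0,0,1,0,0,0,0,0,0,0,0]
Step 2: insert yyg at [11, 14, 25] -> counters=[1,0,0,0,0,0,0,0,0,0,0,1,0,0,2,0,0,1,0,0,0,0,0,0,0,1]
Step 3: insert e at [1, 2, 16] -> counters=[1,1,1,0,0,0,0,0,0,0,0,1,0,0,2,0,1,1,0,0,0,0,0,0,0,1]
Step 4: insert cge at [12, 16, 21] -> counters=[1,1,1,0,0,0,0,0,0,0,0,1,1,0,2,0,2,1,0,0,0,1,0,0,0,1]
Step 5: insert eby at [3, 4, 19] -> counters=[1,1,1,1,1,0,0,0,0,0,0,1,1,0,2,0,2,1,0,1,0,1,0,0,0,1]
Step 6: insert g at [1, 8, 15] -> counters=[1,2,1,1,1,0,0,0,1,0,0,1,1,0,2,1,2,1,0,1,0,1,0,0,0,1]
Step 7: insert hjc at [7, 10, 21] -> counters=[1,2,1,1,1,0,0,1,1,0,1,1,1,0,2,1,2,1,0,1,0,2,0,0,0,1]
Step 8: insert hjc at [7, 10, 21] -> counters=[1,2,1,1,1,0,0,2,1,0,2,1,1,0,2,1,2,1,0,1,0,3,0,0,0,1]
Step 9: insert hjc at [7, 10, 21] -> counters=[1,2,1,1,1,0,0,3,1,0,3,1,1,0,2,1,2,1,0,1,0,4,0,0,0,1]
Step 10: delete eby at [3, 4, 19] -> counters=[1,2,1,0,0,0,0,3,1,0,3,1,1,0,2,1,2,1,0,0,0,4,0,0,0,1]
Step 11: insert hjc at [7, 10, 21] -> counters=[1,2,1,0,0,0,0,4,1,0,4,1,1,0,2,1,2,1,0,0,0,5,0,0,0,1]
Step 12: delete xex at [0, 14, 17] -> counters=[0,2,1,0,0,0,0,4,1,0,4,1,1,0,1,1,2,0,0,0,0,5,0,0,0,1]
Step 13: insert e at [1, 2, 16] -> counters=[0,3,2,0,0,0,0,4,1,0,4,1,1,0,1,1,3,0,0,0,0,5,0,0,0,1]
Step 14: insert eby at [3, 4, 19] -> counters=[0,3,2,1,1,0,0,4,1,0,4,1,1,0,1,1,3,0,0,1,0,5,0,0,0,1]
Step 15: insert xex at [0, 14, 17] -> counters=[1,3,2,1,1,0,0,4,1,0,4,1,1,0,2,1,3,1,0,1,0,5,0,0,0,1]
Step 16: insert cge at [12, 16, 21] -> counters=[1,3,2,1,1,0,0,4,1,0,4,1,2,0,2,1,4,1,0,1,0,6,0,0,0,1]
Query cge: check counters[12]=2 counters[16]=4 counters[21]=6 -> maybe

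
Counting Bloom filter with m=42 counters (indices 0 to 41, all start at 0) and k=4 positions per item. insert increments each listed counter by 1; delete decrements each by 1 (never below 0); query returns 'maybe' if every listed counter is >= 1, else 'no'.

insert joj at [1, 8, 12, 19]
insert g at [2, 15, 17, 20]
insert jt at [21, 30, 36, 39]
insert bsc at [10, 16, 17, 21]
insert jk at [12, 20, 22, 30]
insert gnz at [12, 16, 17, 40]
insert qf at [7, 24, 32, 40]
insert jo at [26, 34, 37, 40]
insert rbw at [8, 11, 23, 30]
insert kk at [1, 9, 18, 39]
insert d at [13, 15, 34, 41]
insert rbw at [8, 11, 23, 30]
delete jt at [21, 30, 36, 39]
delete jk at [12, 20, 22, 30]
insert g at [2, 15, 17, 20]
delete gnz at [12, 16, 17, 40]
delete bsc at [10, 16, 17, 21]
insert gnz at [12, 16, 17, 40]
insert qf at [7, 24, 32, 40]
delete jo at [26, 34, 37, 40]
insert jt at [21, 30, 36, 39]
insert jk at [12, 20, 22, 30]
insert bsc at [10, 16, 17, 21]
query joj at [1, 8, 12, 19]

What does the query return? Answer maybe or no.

Step 1: insert joj at [1, 8, 12, 19] -> counters=[0,1,0,0,0,0,0,0,1,0,0,0,1,0,0,0,0,0,0,1,0,0,0,0,0,0,0,0,0,0,0,0,0,0,0,0,0,0,0,0,0,0]
Step 2: insert g at [2, 15, 17, 20] -> counters=[0,1,1,0,0,0,0,0,1,0,0,0,1,0,0,1,0,1,0,1,1,0,0,0,0,0,0,0,0,0,0,0,0,0,0,0,0,0,0,0,0,0]
Step 3: insert jt at [21, 30, 36, 39] -> counters=[0,1,1,0,0,0,0,0,1,0,0,0,1,0,0,1,0,1,0,1,1,1,0,0,0,0,0,0,0,0,1,0,0,0,0,0,1,0,0,1,0,0]
Step 4: insert bsc at [10, 16, 17, 21] -> counters=[0,1,1,0,0,0,0,0,1,0,1,0,1,0,0,1,1,2,0,1,1,2,0,0,0,0,0,0,0,0,1,0,0,0,0,0,1,0,0,1,0,0]
Step 5: insert jk at [12, 20, 22, 30] -> counters=[0,1,1,0,0,0,0,0,1,0,1,0,2,0,0,1,1,2,0,1,2,2,1,0,0,0,0,0,0,0,2,0,0,0,0,0,1,0,0,1,0,0]
Step 6: insert gnz at [12, 16, 17, 40] -> counters=[0,1,1,0,0,0,0,0,1,0,1,0,3,0,0,1,2,3,0,1,2,2,1,0,0,0,0,0,0,0,2,0,0,0,0,0,1,0,0,1,1,0]
Step 7: insert qf at [7, 24, 32, 40] -> counters=[0,1,1,0,0,0,0,1,1,0,1,0,3,0,0,1,2,3,0,1,2,2,1,0,1,0,0,0,0,0,2,0,1,0,0,0,1,0,0,1,2,0]
Step 8: insert jo at [26, 34, 37, 40] -> counters=[0,1,1,0,0,0,0,1,1,0,1,0,3,0,0,1,2,3,0,1,2,2,1,0,1,0,1,0,0,0,2,0,1,0,1,0,1,1,0,1,3,0]
Step 9: insert rbw at [8, 11, 23, 30] -> counters=[0,1,1,0,0,0,0,1,2,0,1,1,3,0,0,1,2,3,0,1,2,2,1,1,1,0,1,0,0,0,3,0,1,0,1,0,1,1,0,1,3,0]
Step 10: insert kk at [1, 9, 18, 39] -> counters=[0,2,1,0,0,0,0,1,2,1,1,1,3,0,0,1,2,3,1,1,2,2,1,1,1,0,1,0,0,0,3,0,1,0,1,0,1,1,0,2,3,0]
Step 11: insert d at [13, 15, 34, 41] -> counters=[0,2,1,0,0,0,0,1,2,1,1,1,3,1,0,2,2,3,1,1,2,2,1,1,1,0,1,0,0,0,3,0,1,0,2,0,1,1,0,2,3,1]
Step 12: insert rbw at [8, 11, 23, 30] -> counters=[0,2,1,0,0,0,0,1,3,1,1,2,3,1,0,2,2,3,1,1,2,2,1,2,1,0,1,0,0,0,4,0,1,0,2,0,1,1,0,2,3,1]
Step 13: delete jt at [21, 30, 36, 39] -> counters=[0,2,1,0,0,0,0,1,3,1,1,2,3,1,0,2,2,3,1,1,2,1,1,2,1,0,1,0,0,0,3,0,1,0,2,0,0,1,0,1,3,1]
Step 14: delete jk at [12, 20, 22, 30] -> counters=[0,2,1,0,0,0,0,1,3,1,1,2,2,1,0,2,2,3,1,1,1,1,0,2,1,0,1,0,0,0,2,0,1,0,2,0,0,1,0,1,3,1]
Step 15: insert g at [2, 15, 17, 20] -> counters=[0,2,2,0,0,0,0,1,3,1,1,2,2,1,0,3,2,4,1,1,2,1,0,2,1,0,1,0,0,0,2,0,1,0,2,0,0,1,0,1,3,1]
Step 16: delete gnz at [12, 16, 17, 40] -> counters=[0,2,2,0,0,0,0,1,3,1,1,2,1,1,0,3,1,3,1,1,2,1,0,2,1,0,1,0,0,0,2,0,1,0,2,0,0,1,0,1,2,1]
Step 17: delete bsc at [10, 16, 17, 21] -> counters=[0,2,2,0,0,0,0,1,3,1,0,2,1,1,0,3,0,2,1,1,2,0,0,2,1,0,1,0,0,0,2,0,1,0,2,0,0,1,0,1,2,1]
Step 18: insert gnz at [12, 16, 17, 40] -> counters=[0,2,2,0,0,0,0,1,3,1,0,2,2,1,0,3,1,3,1,1,2,0,0,2,1,0,1,0,0,0,2,0,1,0,2,0,0,1,0,1,3,1]
Step 19: insert qf at [7, 24, 32, 40] -> counters=[0,2,2,0,0,0,0,2,3,1,0,2,2,1,0,3,1,3,1,1,2,0,0,2,2,0,1,0,0,0,2,0,2,0,2,0,0,1,0,1,4,1]
Step 20: delete jo at [26, 34, 37, 40] -> counters=[0,2,2,0,0,0,0,2,3,1,0,2,2,1,0,3,1,3,1,1,2,0,0,2,2,0,0,0,0,0,2,0,2,0,1,0,0,0,0,1,3,1]
Step 21: insert jt at [21, 30, 36, 39] -> counters=[0,2,2,0,0,0,0,2,3,1,0,2,2,1,0,3,1,3,1,1,2,1,0,2,2,0,0,0,0,0,3,0,2,0,1,0,1,0,0,2,3,1]
Step 22: insert jk at [12, 20, 22, 30] -> counters=[0,2,2,0,0,0,0,2,3,1,0,2,3,1,0,3,1,3,1,1,3,1,1,2,2,0,0,0,0,0,4,0,2,0,1,0,1,0,0,2,3,1]
Step 23: insert bsc at [10, 16, 17, 21] -> counters=[0,2,2,0,0,0,0,2,3,1,1,2,3,1,0,3,2,4,1,1,3,2,1,2,2,0,0,0,0,0,4,0,2,0,1,0,1,0,0,2,3,1]
Query joj: check counters[1]=2 counters[8]=3 counters[12]=3 counters[19]=1 -> maybe

Answer: maybe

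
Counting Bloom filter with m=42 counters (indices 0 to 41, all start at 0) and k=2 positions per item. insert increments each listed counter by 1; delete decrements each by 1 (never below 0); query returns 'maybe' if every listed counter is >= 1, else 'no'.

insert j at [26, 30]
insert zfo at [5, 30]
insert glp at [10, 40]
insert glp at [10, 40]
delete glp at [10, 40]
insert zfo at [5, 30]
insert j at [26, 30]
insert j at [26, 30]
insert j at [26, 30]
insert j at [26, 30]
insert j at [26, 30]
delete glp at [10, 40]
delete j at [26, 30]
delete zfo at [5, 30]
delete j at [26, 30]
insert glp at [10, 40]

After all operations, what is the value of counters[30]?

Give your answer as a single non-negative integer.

Step 1: insert j at [26, 30] -> counters=[0,0,0,0,0,0,0,0,0,0,0,0,0,0,0,0,0,0,0,0,0,0,0,0,0,0,1,0,0,0,1,0,0,0,0,0,0,0,0,0,0,0]
Step 2: insert zfo at [5, 30] -> counters=[0,0,0,0,0,1,0,0,0,0,0,0,0,0,0,0,0,0,0,0,0,0,0,0,0,0,1,0,0,0,2,0,0,0,0,0,0,0,0,0,0,0]
Step 3: insert glp at [10, 40] -> counters=[0,0,0,0,0,1,0,0,0,0,1,0,0,0,0,0,0,0,0,0,0,0,0,0,0,0,1,0,0,0,2,0,0,0,0,0,0,0,0,0,1,0]
Step 4: insert glp at [10, 40] -> counters=[0,0,0,0,0,1,0,0,0,0,2,0,0,0,0,0,0,0,0,0,0,0,0,0,0,0,1,0,0,0,2,0,0,0,0,0,0,0,0,0,2,0]
Step 5: delete glp at [10, 40] -> counters=[0,0,0,0,0,1,0,0,0,0,1,0,0,0,0,0,0,0,0,0,0,0,0,0,0,0,1,0,0,0,2,0,0,0,0,0,0,0,0,0,1,0]
Step 6: insert zfo at [5, 30] -> counters=[0,0,0,0,0,2,0,0,0,0,1,0,0,0,0,0,0,0,0,0,0,0,0,0,0,0,1,0,0,0,3,0,0,0,0,0,0,0,0,0,1,0]
Step 7: insert j at [26, 30] -> counters=[0,0,0,0,0,2,0,0,0,0,1,0,0,0,0,0,0,0,0,0,0,0,0,0,0,0,2,0,0,0,4,0,0,0,0,0,0,0,0,0,1,0]
Step 8: insert j at [26, 30] -> counters=[0,0,0,0,0,2,0,0,0,0,1,0,0,0,0,0,0,0,0,0,0,0,0,0,0,0,3,0,0,0,5,0,0,0,0,0,0,0,0,0,1,0]
Step 9: insert j at [26, 30] -> counters=[0,0,0,0,0,2,0,0,0,0,1,0,0,0,0,0,0,0,0,0,0,0,0,0,0,0,4,0,0,0,6,0,0,0,0,0,0,0,0,0,1,0]
Step 10: insert j at [26, 30] -> counters=[0,0,0,0,0,2,0,0,0,0,1,0,0,0,0,0,0,0,0,0,0,0,0,0,0,0,5,0,0,0,7,0,0,0,0,0,0,0,0,0,1,0]
Step 11: insert j at [26, 30] -> counters=[0,0,0,0,0,2,0,0,0,0,1,0,0,0,0,0,0,0,0,0,0,0,0,0,0,0,6,0,0,0,8,0,0,0,0,0,0,0,0,0,1,0]
Step 12: delete glp at [10, 40] -> counters=[0,0,0,0,0,2,0,0,0,0,0,0,0,0,0,0,0,0,0,0,0,0,0,0,0,0,6,0,0,0,8,0,0,0,0,0,0,0,0,0,0,0]
Step 13: delete j at [26, 30] -> counters=[0,0,0,0,0,2,0,0,0,0,0,0,0,0,0,0,0,0,0,0,0,0,0,0,0,0,5,0,0,0,7,0,0,0,0,0,0,0,0,0,0,0]
Step 14: delete zfo at [5, 30] -> counters=[0,0,0,0,0,1,0,0,0,0,0,0,0,0,0,0,0,0,0,0,0,0,0,0,0,0,5,0,0,0,6,0,0,0,0,0,0,0,0,0,0,0]
Step 15: delete j at [26, 30] -> counters=[0,0,0,0,0,1,0,0,0,0,0,0,0,0,0,0,0,0,0,0,0,0,0,0,0,0,4,0,0,0,5,0,0,0,0,0,0,0,0,0,0,0]
Step 16: insert glp at [10, 40] -> counters=[0,0,0,0,0,1,0,0,0,0,1,0,0,0,0,0,0,0,0,0,0,0,0,0,0,0,4,0,0,0,5,0,0,0,0,0,0,0,0,0,1,0]
Final counters=[0,0,0,0,0,1,0,0,0,0,1,0,0,0,0,0,0,0,0,0,0,0,0,0,0,0,4,0,0,0,5,0,0,0,0,0,0,0,0,0,1,0] -> counters[30]=5

Answer: 5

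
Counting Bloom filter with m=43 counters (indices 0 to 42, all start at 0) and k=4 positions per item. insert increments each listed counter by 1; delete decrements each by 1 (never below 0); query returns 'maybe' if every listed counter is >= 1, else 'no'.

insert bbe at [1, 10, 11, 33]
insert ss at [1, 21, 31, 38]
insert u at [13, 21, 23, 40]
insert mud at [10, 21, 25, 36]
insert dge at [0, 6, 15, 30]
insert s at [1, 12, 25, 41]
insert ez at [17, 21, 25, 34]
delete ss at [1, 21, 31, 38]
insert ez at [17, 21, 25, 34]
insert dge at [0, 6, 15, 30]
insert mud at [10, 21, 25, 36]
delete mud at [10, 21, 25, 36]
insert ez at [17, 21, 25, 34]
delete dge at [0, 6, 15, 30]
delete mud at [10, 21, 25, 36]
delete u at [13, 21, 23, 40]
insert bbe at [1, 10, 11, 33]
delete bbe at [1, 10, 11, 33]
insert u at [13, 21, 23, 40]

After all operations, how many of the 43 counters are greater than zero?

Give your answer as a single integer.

Answer: 17

Derivation:
Step 1: insert bbe at [1, 10, 11, 33] -> counters=[0,1,0,0,0,0,0,0,0,0,1,1,0,0,0,0,0,0,0,0,0,0,0,0,0,0,0,0,0,0,0,0,0,1,0,0,0,0,0,0,0,0,0]
Step 2: insert ss at [1, 21, 31, 38] -> counters=[0,2,0,0,0,0,0,0,0,0,1,1,0,0,0,0,0,0,0,0,0,1,0,0,0,0,0,0,0,0,0,1,0,1,0,0,0,0,1,0,0,0,0]
Step 3: insert u at [13, 21, 23, 40] -> counters=[0,2,0,0,0,0,0,0,0,0,1,1,0,1,0,0,0,0,0,0,0,2,0,1,0,0,0,0,0,0,0,1,0,1,0,0,0,0,1,0,1,0,0]
Step 4: insert mud at [10, 21, 25, 36] -> counters=[0,2,0,0,0,0,0,0,0,0,2,1,0,1,0,0,0,0,0,0,0,3,0,1,0,1,0,0,0,0,0,1,0,1,0,0,1,0,1,0,1,0,0]
Step 5: insert dge at [0, 6, 15, 30] -> counters=[1,2,0,0,0,0,1,0,0,0,2,1,0,1,0,1,0,0,0,0,0,3,0,1,0,1,0,0,0,0,1,1,0,1,0,0,1,0,1,0,1,0,0]
Step 6: insert s at [1, 12, 25, 41] -> counters=[1,3,0,0,0,0,1,0,0,0,2,1,1,1,0,1,0,0,0,0,0,3,0,1,0,2,0,0,0,0,1,1,0,1,0,0,1,0,1,0,1,1,0]
Step 7: insert ez at [17, 21, 25, 34] -> counters=[1,3,0,0,0,0,1,0,0,0,2,1,1,1,0,1,0,1,0,0,0,4,0,1,0,3,0,0,0,0,1,1,0,1,1,0,1,0,1,0,1,1,0]
Step 8: delete ss at [1, 21, 31, 38] -> counters=[1,2,0,0,0,0,1,0,0,0,2,1,1,1,0,1,0,1,0,0,0,3,0,1,0,3,0,0,0,0,1,0,0,1,1,0,1,0,0,0,1,1,0]
Step 9: insert ez at [17, 21, 25, 34] -> counters=[1,2,0,0,0,0,1,0,0,0,2,1,1,1,0,1,0,2,0,0,0,4,0,1,0,4,0,0,0,0,1,0,0,1,2,0,1,0,0,0,1,1,0]
Step 10: insert dge at [0, 6, 15, 30] -> counters=[2,2,0,0,0,0,2,0,0,0,2,1,1,1,0,2,0,2,0,0,0,4,0,1,0,4,0,0,0,0,2,0,0,1,2,0,1,0,0,0,1,1,0]
Step 11: insert mud at [10, 21, 25, 36] -> counters=[2,2,0,0,0,0,2,0,0,0,3,1,1,1,0,2,0,2,0,0,0,5,0,1,0,5,0,0,0,0,2,0,0,1,2,0,2,0,0,0,1,1,0]
Step 12: delete mud at [10, 21, 25, 36] -> counters=[2,2,0,0,0,0,2,0,0,0,2,1,1,1,0,2,0,2,0,0,0,4,0,1,0,4,0,0,0,0,2,0,0,1,2,0,1,0,0,0,1,1,0]
Step 13: insert ez at [17, 21, 25, 34] -> counters=[2,2,0,0,0,0,2,0,0,0,2,1,1,1,0,2,0,3,0,0,0,5,0,1,0,5,0,0,0,0,2,0,0,1,3,0,1,0,0,0,1,1,0]
Step 14: delete dge at [0, 6, 15, 30] -> counters=[1,2,0,0,0,0,1,0,0,0,2,1,1,1,0,1,0,3,0,0,0,5,0,1,0,5,0,0,0,0,1,0,0,1,3,0,1,0,0,0,1,1,0]
Step 15: delete mud at [10, 21, 25, 36] -> counters=[1,2,0,0,0,0,1,0,0,0,1,1,1,1,0,1,0,3,0,0,0,4,0,1,0,4,0,0,0,0,1,0,0,1,3,0,0,0,0,0,1,1,0]
Step 16: delete u at [13, 21, 23, 40] -> counters=[1,2,0,0,0,0,1,0,0,0,1,1,1,0,0,1,0,3,0,0,0,3,0,0,0,4,0,0,0,0,1,0,0,1,3,0,0,0,0,0,0,1,0]
Step 17: insert bbe at [1, 10, 11, 33] -> counters=[1,3,0,0,0,0,1,0,0,0,2,2,1,0,0,1,0,3,0,0,0,3,0,0,0,4,0,0,0,0,1,0,0,2,3,0,0,0,0,0,0,1,0]
Step 18: delete bbe at [1, 10, 11, 33] -> counters=[1,2,0,0,0,0,1,0,0,0,1,1,1,0,0,1,0,3,0,0,0,3,0,0,0,4,0,0,0,0,1,0,0,1,3,0,0,0,0,0,0,1,0]
Step 19: insert u at [13, 21, 23, 40] -> counters=[1,2,0,0,0,0,1,0,0,0,1,1,1,1,0,1,0,3,0,0,0,4,0,1,0,4,0,0,0,0,1,0,0,1,3,0,0,0,0,0,1,1,0]
Final counters=[1,2,0,0,0,0,1,0,0,0,1,1,1,1,0,1,0,3,0,0,0,4,0,1,0,4,0,0,0,0,1,0,0,1,3,0,0,0,0,0,1,1,0] -> 17 nonzero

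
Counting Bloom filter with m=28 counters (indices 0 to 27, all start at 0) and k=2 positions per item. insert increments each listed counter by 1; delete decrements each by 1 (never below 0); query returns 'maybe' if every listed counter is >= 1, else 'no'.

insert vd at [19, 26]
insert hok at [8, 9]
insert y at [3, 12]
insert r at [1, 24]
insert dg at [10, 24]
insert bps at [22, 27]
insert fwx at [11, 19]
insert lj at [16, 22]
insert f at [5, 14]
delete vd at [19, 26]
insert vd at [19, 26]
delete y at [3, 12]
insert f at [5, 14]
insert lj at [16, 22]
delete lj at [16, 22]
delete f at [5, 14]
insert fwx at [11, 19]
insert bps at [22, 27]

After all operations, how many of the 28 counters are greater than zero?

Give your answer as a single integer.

Answer: 13

Derivation:
Step 1: insert vd at [19, 26] -> counters=[0,0,0,0,0,0,0,0,0,0,0,0,0,0,0,0,0,0,0,1,0,0,0,0,0,0,1,0]
Step 2: insert hok at [8, 9] -> counters=[0,0,0,0,0,0,0,0,1,1,0,0,0,0,0,0,0,0,0,1,0,0,0,0,0,0,1,0]
Step 3: insert y at [3, 12] -> counters=[0,0,0,1,0,0,0,0,1,1,0,0,1,0,0,0,0,0,0,1,0,0,0,0,0,0,1,0]
Step 4: insert r at [1, 24] -> counters=[0,1,0,1,0,0,0,0,1,1,0,0,1,0,0,0,0,0,0,1,0,0,0,0,1,0,1,0]
Step 5: insert dg at [10, 24] -> counters=[0,1,0,1,0,0,0,0,1,1,1,0,1,0,0,0,0,0,0,1,0,0,0,0,2,0,1,0]
Step 6: insert bps at [22, 27] -> counters=[0,1,0,1,0,0,0,0,1,1,1,0,1,0,0,0,0,0,0,1,0,0,1,0,2,0,1,1]
Step 7: insert fwx at [11, 19] -> counters=[0,1,0,1,0,0,0,0,1,1,1,1,1,0,0,0,0,0,0,2,0,0,1,0,2,0,1,1]
Step 8: insert lj at [16, 22] -> counters=[0,1,0,1,0,0,0,0,1,1,1,1,1,0,0,0,1,0,0,2,0,0,2,0,2,0,1,1]
Step 9: insert f at [5, 14] -> counters=[0,1,0,1,0,1,0,0,1,1,1,1,1,0,1,0,1,0,0,2,0,0,2,0,2,0,1,1]
Step 10: delete vd at [19, 26] -> counters=[0,1,0,1,0,1,0,0,1,1,1,1,1,0,1,0,1,0,0,1,0,0,2,0,2,0,0,1]
Step 11: insert vd at [19, 26] -> counters=[0,1,0,1,0,1,0,0,1,1,1,1,1,0,1,0,1,0,0,2,0,0,2,0,2,0,1,1]
Step 12: delete y at [3, 12] -> counters=[0,1,0,0,0,1,0,0,1,1,1,1,0,0,1,0,1,0,0,2,0,0,2,0,2,0,1,1]
Step 13: insert f at [5, 14] -> counters=[0,1,0,0,0,2,0,0,1,1,1,1,0,0,2,0,1,0,0,2,0,0,2,0,2,0,1,1]
Step 14: insert lj at [16, 22] -> counters=[0,1,0,0,0,2,0,0,1,1,1,1,0,0,2,0,2,0,0,2,0,0,3,0,2,0,1,1]
Step 15: delete lj at [16, 22] -> counters=[0,1,0,0,0,2,0,0,1,1,1,1,0,0,2,0,1,0,0,2,0,0,2,0,2,0,1,1]
Step 16: delete f at [5, 14] -> counters=[0,1,0,0,0,1,0,0,1,1,1,1,0,0,1,0,1,0,0,2,0,0,2,0,2,0,1,1]
Step 17: insert fwx at [11, 19] -> counters=[0,1,0,0,0,1,0,0,1,1,1,2,0,0,1,0,1,0,0,3,0,0,2,0,2,0,1,1]
Step 18: insert bps at [22, 27] -> counters=[0,1,0,0,0,1,0,0,1,1,1,2,0,0,1,0,1,0,0,3,0,0,3,0,2,0,1,2]
Final counters=[0,1,0,0,0,1,0,0,1,1,1,2,0,0,1,0,1,0,0,3,0,0,3,0,2,0,1,2] -> 13 nonzero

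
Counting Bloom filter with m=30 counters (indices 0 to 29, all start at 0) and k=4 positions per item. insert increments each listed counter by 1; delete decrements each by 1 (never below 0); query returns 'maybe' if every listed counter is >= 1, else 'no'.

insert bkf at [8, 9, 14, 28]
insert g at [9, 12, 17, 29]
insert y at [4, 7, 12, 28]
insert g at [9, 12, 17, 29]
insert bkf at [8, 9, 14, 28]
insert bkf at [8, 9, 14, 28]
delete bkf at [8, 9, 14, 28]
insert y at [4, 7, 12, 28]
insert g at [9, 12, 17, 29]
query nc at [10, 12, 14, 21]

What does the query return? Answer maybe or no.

Step 1: insert bkf at [8, 9, 14, 28] -> counters=[0,0,0,0,0,0,0,0,1,1,0,0,0,0,1,0,0,0,0,0,0,0,0,0,0,0,0,0,1,0]
Step 2: insert g at [9, 12, 17, 29] -> counters=[0,0,0,0,0,0,0,0,1,2,0,0,1,0,1,0,0,1,0,0,0,0,0,0,0,0,0,0,1,1]
Step 3: insert y at [4, 7, 12, 28] -> counters=[0,0,0,0,1,0,0,1,1,2,0,0,2,0,1,0,0,1,0,0,0,0,0,0,0,0,0,0,2,1]
Step 4: insert g at [9, 12, 17, 29] -> counters=[0,0,0,0,1,0,0,1,1,3,0,0,3,0,1,0,0,2,0,0,0,0,0,0,0,0,0,0,2,2]
Step 5: insert bkf at [8, 9, 14, 28] -> counters=[0,0,0,0,1,0,0,1,2,4,0,0,3,0,2,0,0,2,0,0,0,0,0,0,0,0,0,0,3,2]
Step 6: insert bkf at [8, 9, 14, 28] -> counters=[0,0,0,0,1,0,0,1,3,5,0,0,3,0,3,0,0,2,0,0,0,0,0,0,0,0,0,0,4,2]
Step 7: delete bkf at [8, 9, 14, 28] -> counters=[0,0,0,0,1,0,0,1,2,4,0,0,3,0,2,0,0,2,0,0,0,0,0,0,0,0,0,0,3,2]
Step 8: insert y at [4, 7, 12, 28] -> counters=[0,0,0,0,2,0,0,2,2,4,0,0,4,0,2,0,0,2,0,0,0,0,0,0,0,0,0,0,4,2]
Step 9: insert g at [9, 12, 17, 29] -> counters=[0,0,0,0,2,0,0,2,2,5,0,0,5,0,2,0,0,3,0,0,0,0,0,0,0,0,0,0,4,3]
Query nc: check counters[10]=0 counters[12]=5 counters[14]=2 counters[21]=0 -> no

Answer: no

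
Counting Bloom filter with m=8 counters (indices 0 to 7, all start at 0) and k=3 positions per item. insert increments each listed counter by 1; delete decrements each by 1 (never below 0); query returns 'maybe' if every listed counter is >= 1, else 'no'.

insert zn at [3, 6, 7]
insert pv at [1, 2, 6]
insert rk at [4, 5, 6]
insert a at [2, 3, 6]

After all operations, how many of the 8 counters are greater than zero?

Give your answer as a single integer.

Step 1: insert zn at [3, 6, 7] -> counters=[0,0,0,1,0,0,1,1]
Step 2: insert pv at [1, 2, 6] -> counters=[0,1,1,1,0,0,2,1]
Step 3: insert rk at [4, 5, 6] -> counters=[0,1,1,1,1,1,3,1]
Step 4: insert a at [2, 3, 6] -> counters=[0,1,2,2,1,1,4,1]
Final counters=[0,1,2,2,1,1,4,1] -> 7 nonzero

Answer: 7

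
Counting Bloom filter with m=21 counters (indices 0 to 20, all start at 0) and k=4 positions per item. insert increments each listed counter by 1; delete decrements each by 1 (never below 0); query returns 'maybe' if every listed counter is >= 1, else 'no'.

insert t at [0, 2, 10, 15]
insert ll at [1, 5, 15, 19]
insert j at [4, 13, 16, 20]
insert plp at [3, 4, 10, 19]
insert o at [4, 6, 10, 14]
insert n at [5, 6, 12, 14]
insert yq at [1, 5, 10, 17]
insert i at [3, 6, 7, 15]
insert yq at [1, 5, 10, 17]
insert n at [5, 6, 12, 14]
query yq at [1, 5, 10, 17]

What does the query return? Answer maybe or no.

Step 1: insert t at [0, 2, 10, 15] -> counters=[1,0,1,0,0,0,0,0,0,0,1,0,0,0,0,1,0,0,0,0,0]
Step 2: insert ll at [1, 5, 15, 19] -> counters=[1,1,1,0,0,1,0,0,0,0,1,0,0,0,0,2,0,0,0,1,0]
Step 3: insert j at [4, 13, 16, 20] -> counters=[1,1,1,0,1,1,0,0,0,0,1,0,0,1,0,2,1,0,0,1,1]
Step 4: insert plp at [3, 4, 10, 19] -> counters=[1,1,1,1,2,1,0,0,0,0,2,0,0,1,0,2,1,0,0,2,1]
Step 5: insert o at [4, 6, 10, 14] -> counters=[1,1,1,1,3,1,1,0,0,0,3,0,0,1,1,2,1,0,0,2,1]
Step 6: insert n at [5, 6, 12, 14] -> counters=[1,1,1,1,3,2,2,0,0,0,3,0,1,1,2,2,1,0,0,2,1]
Step 7: insert yq at [1, 5, 10, 17] -> counters=[1,2,1,1,3,3,2,0,0,0,4,0,1,1,2,2,1,1,0,2,1]
Step 8: insert i at [3, 6, 7, 15] -> counters=[1,2,1,2,3,3,3,1,0,0,4,0,1,1,2,3,1,1,0,2,1]
Step 9: insert yq at [1, 5, 10, 17] -> counters=[1,3,1,2,3,4,3,1,0,0,5,0,1,1,2,3,1,2,0,2,1]
Step 10: insert n at [5, 6, 12, 14] -> counters=[1,3,1,2,3,5,4,1,0,0,5,0,2,1,3,3,1,2,0,2,1]
Query yq: check counters[1]=3 counters[5]=5 counters[10]=5 counters[17]=2 -> maybe

Answer: maybe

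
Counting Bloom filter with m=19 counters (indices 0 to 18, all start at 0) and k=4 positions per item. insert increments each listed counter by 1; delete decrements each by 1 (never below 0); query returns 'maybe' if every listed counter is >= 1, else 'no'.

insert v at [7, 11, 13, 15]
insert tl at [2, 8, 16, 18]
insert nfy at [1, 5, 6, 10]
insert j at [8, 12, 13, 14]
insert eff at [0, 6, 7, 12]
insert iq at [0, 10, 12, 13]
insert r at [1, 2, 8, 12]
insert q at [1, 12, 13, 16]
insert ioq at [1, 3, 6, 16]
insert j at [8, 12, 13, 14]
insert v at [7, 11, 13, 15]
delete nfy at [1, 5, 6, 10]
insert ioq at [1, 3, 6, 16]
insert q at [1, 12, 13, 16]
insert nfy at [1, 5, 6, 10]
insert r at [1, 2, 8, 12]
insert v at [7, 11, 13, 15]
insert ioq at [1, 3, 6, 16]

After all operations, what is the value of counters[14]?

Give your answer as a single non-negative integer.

Answer: 2

Derivation:
Step 1: insert v at [7, 11, 13, 15] -> counters=[0,0,0,0,0,0,0,1,0,0,0,1,0,1,0,1,0,0,0]
Step 2: insert tl at [2, 8, 16, 18] -> counters=[0,0,1,0,0,0,0,1,1,0,0,1,0,1,0,1,1,0,1]
Step 3: insert nfy at [1, 5, 6, 10] -> counters=[0,1,1,0,0,1,1,1,1,0,1,1,0,1,0,1,1,0,1]
Step 4: insert j at [8, 12, 13, 14] -> counters=[0,1,1,0,0,1,1,1,2,0,1,1,1,2,1,1,1,0,1]
Step 5: insert eff at [0, 6, 7, 12] -> counters=[1,1,1,0,0,1,2,2,2,0,1,1,2,2,1,1,1,0,1]
Step 6: insert iq at [0, 10, 12, 13] -> counters=[2,1,1,0,0,1,2,2,2,0,2,1,3,3,1,1,1,0,1]
Step 7: insert r at [1, 2, 8, 12] -> counters=[2,2,2,0,0,1,2,2,3,0,2,1,4,3,1,1,1,0,1]
Step 8: insert q at [1, 12, 13, 16] -> counters=[2,3,2,0,0,1,2,2,3,0,2,1,5,4,1,1,2,0,1]
Step 9: insert ioq at [1, 3, 6, 16] -> counters=[2,4,2,1,0,1,3,2,3,0,2,1,5,4,1,1,3,0,1]
Step 10: insert j at [8, 12, 13, 14] -> counters=[2,4,2,1,0,1,3,2,4,0,2,1,6,5,2,1,3,0,1]
Step 11: insert v at [7, 11, 13, 15] -> counters=[2,4,2,1,0,1,3,3,4,0,2,2,6,6,2,2,3,0,1]
Step 12: delete nfy at [1, 5, 6, 10] -> counters=[2,3,2,1,0,0,2,3,4,0,1,2,6,6,2,2,3,0,1]
Step 13: insert ioq at [1, 3, 6, 16] -> counters=[2,4,2,2,0,0,3,3,4,0,1,2,6,6,2,2,4,0,1]
Step 14: insert q at [1, 12, 13, 16] -> counters=[2,5,2,2,0,0,3,3,4,0,1,2,7,7,2,2,5,0,1]
Step 15: insert nfy at [1, 5, 6, 10] -> counters=[2,6,2,2,0,1,4,3,4,0,2,2,7,7,2,2,5,0,1]
Step 16: insert r at [1, 2, 8, 12] -> counters=[2,7,3,2,0,1,4,3,5,0,2,2,8,7,2,2,5,0,1]
Step 17: insert v at [7, 11, 13, 15] -> counters=[2,7,3,2,0,1,4,4,5,0,2,3,8,8,2,3,5,0,1]
Step 18: insert ioq at [1, 3, 6, 16] -> counters=[2,8,3,3,0,1,5,4,5,0,2,3,8,8,2,3,6,0,1]
Final counters=[2,8,3,3,0,1,5,4,5,0,2,3,8,8,2,3,6,0,1] -> counters[14]=2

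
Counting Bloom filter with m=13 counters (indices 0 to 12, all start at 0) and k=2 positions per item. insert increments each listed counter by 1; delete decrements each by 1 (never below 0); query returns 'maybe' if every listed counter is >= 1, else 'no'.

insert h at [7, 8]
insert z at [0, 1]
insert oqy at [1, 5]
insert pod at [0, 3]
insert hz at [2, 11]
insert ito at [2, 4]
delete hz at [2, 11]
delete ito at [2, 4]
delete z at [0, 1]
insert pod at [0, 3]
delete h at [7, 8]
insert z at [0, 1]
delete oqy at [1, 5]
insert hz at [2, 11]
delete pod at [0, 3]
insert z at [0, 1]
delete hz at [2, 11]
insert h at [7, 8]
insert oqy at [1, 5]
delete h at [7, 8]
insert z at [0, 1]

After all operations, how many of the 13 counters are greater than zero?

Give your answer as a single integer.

Step 1: insert h at [7, 8] -> counters=[0,0,0,0,0,0,0,1,1,0,0,0,0]
Step 2: insert z at [0, 1] -> counters=[1,1,0,0,0,0,0,1,1,0,0,0,0]
Step 3: insert oqy at [1, 5] -> counters=[1,2,0,0,0,1,0,1,1,0,0,0,0]
Step 4: insert pod at [0, 3] -> counters=[2,2,0,1,0,1,0,1,1,0,0,0,0]
Step 5: insert hz at [2, 11] -> counters=[2,2,1,1,0,1,0,1,1,0,0,1,0]
Step 6: insert ito at [2, 4] -> counters=[2,2,2,1,1,1,0,1,1,0,0,1,0]
Step 7: delete hz at [2, 11] -> counters=[2,2,1,1,1,1,0,1,1,0,0,0,0]
Step 8: delete ito at [2, 4] -> counters=[2,2,0,1,0,1,0,1,1,0,0,0,0]
Step 9: delete z at [0, 1] -> counters=[1,1,0,1,0,1,0,1,1,0,0,0,0]
Step 10: insert pod at [0, 3] -> counters=[2,1,0,2,0,1,0,1,1,0,0,0,0]
Step 11: delete h at [7, 8] -> counters=[2,1,0,2,0,1,0,0,0,0,0,0,0]
Step 12: insert z at [0, 1] -> counters=[3,2,0,2,0,1,0,0,0,0,0,0,0]
Step 13: delete oqy at [1, 5] -> counters=[3,1,0,2,0,0,0,0,0,0,0,0,0]
Step 14: insert hz at [2, 11] -> counters=[3,1,1,2,0,0,0,0,0,0,0,1,0]
Step 15: delete pod at [0, 3] -> counters=[2,1,1,1,0,0,0,0,0,0,0,1,0]
Step 16: insert z at [0, 1] -> counters=[3,2,1,1,0,0,0,0,0,0,0,1,0]
Step 17: delete hz at [2, 11] -> counters=[3,2,0,1,0,0,0,0,0,0,0,0,0]
Step 18: insert h at [7, 8] -> counters=[3,2,0,1,0,0,0,1,1,0,0,0,0]
Step 19: insert oqy at [1, 5] -> counters=[3,3,0,1,0,1,0,1,1,0,0,0,0]
Step 20: delete h at [7, 8] -> counters=[3,3,0,1,0,1,0,0,0,0,0,0,0]
Step 21: insert z at [0, 1] -> counters=[4,4,0,1,0,1,0,0,0,0,0,0,0]
Final counters=[4,4,0,1,0,1,0,0,0,0,0,0,0] -> 4 nonzero

Answer: 4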